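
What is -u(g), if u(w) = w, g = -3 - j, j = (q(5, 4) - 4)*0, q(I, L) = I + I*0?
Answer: 3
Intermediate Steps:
q(I, L) = I (q(I, L) = I + 0 = I)
j = 0 (j = (5 - 4)*0 = 1*0 = 0)
g = -3 (g = -3 - 1*0 = -3 + 0 = -3)
-u(g) = -1*(-3) = 3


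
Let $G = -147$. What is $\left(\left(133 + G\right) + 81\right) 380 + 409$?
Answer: $25869$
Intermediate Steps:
$\left(\left(133 + G\right) + 81\right) 380 + 409 = \left(\left(133 - 147\right) + 81\right) 380 + 409 = \left(-14 + 81\right) 380 + 409 = 67 \cdot 380 + 409 = 25460 + 409 = 25869$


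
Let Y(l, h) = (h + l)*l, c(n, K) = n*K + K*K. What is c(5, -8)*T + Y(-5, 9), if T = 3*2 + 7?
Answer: 292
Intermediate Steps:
c(n, K) = K² + K*n (c(n, K) = K*n + K² = K² + K*n)
Y(l, h) = l*(h + l)
T = 13 (T = 6 + 7 = 13)
c(5, -8)*T + Y(-5, 9) = -8*(-8 + 5)*13 - 5*(9 - 5) = -8*(-3)*13 - 5*4 = 24*13 - 20 = 312 - 20 = 292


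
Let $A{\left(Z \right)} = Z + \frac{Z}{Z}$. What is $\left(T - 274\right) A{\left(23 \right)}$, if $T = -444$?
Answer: $-17232$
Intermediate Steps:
$A{\left(Z \right)} = 1 + Z$ ($A{\left(Z \right)} = Z + 1 = 1 + Z$)
$\left(T - 274\right) A{\left(23 \right)} = \left(-444 - 274\right) \left(1 + 23\right) = \left(-718\right) 24 = -17232$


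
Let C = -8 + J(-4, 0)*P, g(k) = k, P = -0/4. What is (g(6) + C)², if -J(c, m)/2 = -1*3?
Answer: 4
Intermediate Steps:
J(c, m) = 6 (J(c, m) = -(-2)*3 = -2*(-3) = 6)
P = 0 (P = -0/4 = -4*0 = 0)
C = -8 (C = -8 + 6*0 = -8 + 0 = -8)
(g(6) + C)² = (6 - 8)² = (-2)² = 4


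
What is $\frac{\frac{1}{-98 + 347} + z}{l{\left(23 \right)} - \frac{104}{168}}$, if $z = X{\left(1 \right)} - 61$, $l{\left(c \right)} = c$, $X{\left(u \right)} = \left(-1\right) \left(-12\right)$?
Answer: $- \frac{8540}{3901} \approx -2.1892$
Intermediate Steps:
$X{\left(u \right)} = 12$
$z = -49$ ($z = 12 - 61 = -49$)
$\frac{\frac{1}{-98 + 347} + z}{l{\left(23 \right)} - \frac{104}{168}} = \frac{\frac{1}{-98 + 347} - 49}{23 - \frac{104}{168}} = \frac{\frac{1}{249} - 49}{23 - \frac{13}{21}} = - \frac{12200}{249 \cdot \frac{470}{21}} = \left(- \frac{12200}{249}\right) \frac{21}{470} = - \frac{8540}{3901}$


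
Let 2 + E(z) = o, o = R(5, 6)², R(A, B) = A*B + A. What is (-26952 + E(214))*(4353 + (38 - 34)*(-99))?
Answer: -101809653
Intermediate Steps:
R(A, B) = A + A*B
o = 1225 (o = (5*(1 + 6))² = (5*7)² = 35² = 1225)
E(z) = 1223 (E(z) = -2 + 1225 = 1223)
(-26952 + E(214))*(4353 + (38 - 34)*(-99)) = (-26952 + 1223)*(4353 + (38 - 34)*(-99)) = -25729*(4353 + 4*(-99)) = -25729*(4353 - 396) = -25729*3957 = -101809653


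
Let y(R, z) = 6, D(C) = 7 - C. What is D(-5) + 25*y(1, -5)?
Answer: 162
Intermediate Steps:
D(-5) + 25*y(1, -5) = (7 - 1*(-5)) + 25*6 = (7 + 5) + 150 = 12 + 150 = 162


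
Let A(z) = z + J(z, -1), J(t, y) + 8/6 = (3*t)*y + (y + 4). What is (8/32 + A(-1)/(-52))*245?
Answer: 1715/39 ≈ 43.974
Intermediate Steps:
J(t, y) = 8/3 + y + 3*t*y (J(t, y) = -4/3 + ((3*t)*y + (y + 4)) = -4/3 + (3*t*y + (4 + y)) = -4/3 + (4 + y + 3*t*y) = 8/3 + y + 3*t*y)
A(z) = 5/3 - 2*z (A(z) = z + (8/3 - 1 + 3*z*(-1)) = z + (8/3 - 1 - 3*z) = z + (5/3 - 3*z) = 5/3 - 2*z)
(8/32 + A(-1)/(-52))*245 = (8/32 + (5/3 - 2*(-1))/(-52))*245 = (8*(1/32) + (5/3 + 2)*(-1/52))*245 = (¼ + (11/3)*(-1/52))*245 = (¼ - 11/156)*245 = (7/39)*245 = 1715/39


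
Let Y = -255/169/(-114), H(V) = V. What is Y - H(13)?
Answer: -83401/6422 ≈ -12.987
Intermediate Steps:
Y = 85/6422 (Y = -255*1/169*(-1/114) = -255/169*(-1/114) = 85/6422 ≈ 0.013236)
Y - H(13) = 85/6422 - 1*13 = 85/6422 - 13 = -83401/6422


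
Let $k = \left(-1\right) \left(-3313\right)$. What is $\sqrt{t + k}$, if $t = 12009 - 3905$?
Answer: $7 \sqrt{233} \approx 106.85$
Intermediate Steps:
$k = 3313$
$t = 8104$
$\sqrt{t + k} = \sqrt{8104 + 3313} = \sqrt{11417} = 7 \sqrt{233}$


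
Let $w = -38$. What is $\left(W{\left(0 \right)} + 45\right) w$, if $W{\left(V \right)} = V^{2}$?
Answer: $-1710$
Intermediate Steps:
$\left(W{\left(0 \right)} + 45\right) w = \left(0^{2} + 45\right) \left(-38\right) = \left(0 + 45\right) \left(-38\right) = 45 \left(-38\right) = -1710$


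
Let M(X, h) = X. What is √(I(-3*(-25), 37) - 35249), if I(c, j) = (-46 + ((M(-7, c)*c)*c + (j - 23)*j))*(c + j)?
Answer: I*√4392385 ≈ 2095.8*I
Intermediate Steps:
I(c, j) = (c + j)*(-46 - 7*c² + j*(-23 + j)) (I(c, j) = (-46 + ((-7*c)*c + (j - 23)*j))*(c + j) = (-46 + (-7*c² + (-23 + j)*j))*(c + j) = (-46 + (-7*c² + j*(-23 + j)))*(c + j) = (-46 - 7*c² + j*(-23 + j))*(c + j) = (c + j)*(-46 - 7*c² + j*(-23 + j)))
√(I(-3*(-25), 37) - 35249) = √((37³ - (-138)*(-25) - 46*37 - 23*37² - 7*(-3*(-25))³ - 3*(-25)*37² - 23*(-3*(-25))*37 - 7*37*(-3*(-25))²) - 35249) = √((50653 - 46*75 - 1702 - 23*1369 - 7*75³ + 75*1369 - 23*75*37 - 7*37*75²) - 35249) = √((50653 - 3450 - 1702 - 31487 - 7*421875 + 102675 - 63825 - 7*37*5625) - 35249) = √((50653 - 3450 - 1702 - 31487 - 2953125 + 102675 - 63825 - 1456875) - 35249) = √(-4357136 - 35249) = √(-4392385) = I*√4392385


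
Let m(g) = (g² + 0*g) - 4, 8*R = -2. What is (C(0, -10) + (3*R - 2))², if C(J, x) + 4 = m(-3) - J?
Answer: 49/16 ≈ 3.0625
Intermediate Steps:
R = -¼ (R = (⅛)*(-2) = -¼ ≈ -0.25000)
m(g) = -4 + g² (m(g) = (g² + 0) - 4 = g² - 4 = -4 + g²)
C(J, x) = 1 - J (C(J, x) = -4 + ((-4 + (-3)²) - J) = -4 + ((-4 + 9) - J) = -4 + (5 - J) = 1 - J)
(C(0, -10) + (3*R - 2))² = ((1 - 1*0) + (3*(-¼) - 2))² = ((1 + 0) + (-¾ - 2))² = (1 - 11/4)² = (-7/4)² = 49/16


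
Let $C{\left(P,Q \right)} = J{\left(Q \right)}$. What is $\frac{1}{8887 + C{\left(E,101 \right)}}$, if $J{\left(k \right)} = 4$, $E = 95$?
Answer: $\frac{1}{8891} \approx 0.00011247$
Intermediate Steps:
$C{\left(P,Q \right)} = 4$
$\frac{1}{8887 + C{\left(E,101 \right)}} = \frac{1}{8887 + 4} = \frac{1}{8891}$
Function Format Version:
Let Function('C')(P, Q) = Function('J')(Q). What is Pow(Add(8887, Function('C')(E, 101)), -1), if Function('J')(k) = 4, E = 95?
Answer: Rational(1, 8891) ≈ 0.00011247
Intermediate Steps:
Function('C')(P, Q) = 4
Pow(Add(8887, Function('C')(E, 101)), -1) = Pow(Add(8887, 4), -1) = Pow(8891, -1) = Rational(1, 8891)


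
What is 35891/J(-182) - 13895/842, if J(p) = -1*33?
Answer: -30678757/27786 ≈ -1104.1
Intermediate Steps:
J(p) = -33
35891/J(-182) - 13895/842 = 35891/(-33) - 13895/842 = 35891*(-1/33) - 13895*1/842 = -35891/33 - 13895/842 = -30678757/27786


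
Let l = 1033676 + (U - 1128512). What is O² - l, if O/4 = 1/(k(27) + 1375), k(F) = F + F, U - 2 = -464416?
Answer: 1142011429266/2042041 ≈ 5.5925e+5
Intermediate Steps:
U = -464414 (U = 2 - 464416 = -464414)
k(F) = 2*F
O = 4/1429 (O = 4/(2*27 + 1375) = 4/(54 + 1375) = 4/1429 ≈ 0.0027992)
l = -559250 (l = 1033676 + (-464414 - 1128512) = 1033676 - 1592926 = -559250)
O² - l = (4/1429)² - 1*(-559250) = 16/2042041 + 559250 = 1142011429266/2042041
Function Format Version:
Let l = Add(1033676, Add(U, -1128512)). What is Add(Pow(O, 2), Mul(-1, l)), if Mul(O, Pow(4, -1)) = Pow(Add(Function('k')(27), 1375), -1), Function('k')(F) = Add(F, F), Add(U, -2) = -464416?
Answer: Rational(1142011429266, 2042041) ≈ 5.5925e+5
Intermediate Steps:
U = -464414 (U = Add(2, -464416) = -464414)
Function('k')(F) = Mul(2, F)
O = Rational(4, 1429) (O = Mul(4, Pow(Add(Mul(2, 27), 1375), -1)) = Mul(4, Pow(Add(54, 1375), -1)) = Mul(4, Pow(1429, -1)) = Mul(4, Rational(1, 1429)) = Rational(4, 1429) ≈ 0.0027992)
l = -559250 (l = Add(1033676, Add(-464414, -1128512)) = Add(1033676, -1592926) = -559250)
Add(Pow(O, 2), Mul(-1, l)) = Add(Pow(Rational(4, 1429), 2), Mul(-1, -559250)) = Add(Rational(16, 2042041), 559250) = Rational(1142011429266, 2042041)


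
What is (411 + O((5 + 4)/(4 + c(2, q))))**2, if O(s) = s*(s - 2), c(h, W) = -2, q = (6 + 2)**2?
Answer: 2852721/16 ≈ 1.7830e+5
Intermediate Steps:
q = 64 (q = 8**2 = 64)
O(s) = s*(-2 + s)
(411 + O((5 + 4)/(4 + c(2, q))))**2 = (411 + ((5 + 4)/(4 - 2))*(-2 + (5 + 4)/(4 - 2)))**2 = (411 + (9/2)*(-2 + 9/2))**2 = (411 + (9*(1/2))*(-2 + 9*(1/2)))**2 = (411 + 9*(-2 + 9/2)/2)**2 = (411 + (9/2)*(5/2))**2 = (411 + 45/4)**2 = (1689/4)**2 = 2852721/16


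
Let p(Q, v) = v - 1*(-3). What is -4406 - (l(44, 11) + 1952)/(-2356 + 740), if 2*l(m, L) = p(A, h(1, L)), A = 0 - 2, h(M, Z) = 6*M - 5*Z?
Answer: -7118167/1616 ≈ -4404.8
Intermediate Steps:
h(M, Z) = -5*Z + 6*M
A = -2
p(Q, v) = 3 + v (p(Q, v) = v + 3 = 3 + v)
l(m, L) = 9/2 - 5*L/2 (l(m, L) = (3 + (-5*L + 6*1))/2 = (3 + (-5*L + 6))/2 = (3 + (6 - 5*L))/2 = (9 - 5*L)/2 = 9/2 - 5*L/2)
-4406 - (l(44, 11) + 1952)/(-2356 + 740) = -4406 - ((9/2 - 5/2*11) + 1952)/(-2356 + 740) = -4406 - ((9/2 - 55/2) + 1952)/(-1616) = -4406 - (-23 + 1952)*(-1)/1616 = -4406 - 1929*(-1)/1616 = -4406 - 1*(-1929/1616) = -4406 + 1929/1616 = -7118167/1616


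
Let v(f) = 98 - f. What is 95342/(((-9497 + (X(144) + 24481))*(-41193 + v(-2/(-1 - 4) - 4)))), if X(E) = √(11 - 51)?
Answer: -68682910/443550638993 + 18335*I*√10/887101277986 ≈ -0.00015485 + 6.5359e-8*I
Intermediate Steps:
X(E) = 2*I*√10 (X(E) = √(-40) = 2*I*√10)
95342/(((-9497 + (X(144) + 24481))*(-41193 + v(-2/(-1 - 4) - 4)))) = 95342/(((-9497 + (2*I*√10 + 24481))*(-41193 + (98 - (-2/(-1 - 4) - 4))))) = 95342/(((-9497 + (24481 + 2*I*√10))*(-41193 + (98 - (-2/(-5) - 4))))) = 95342/(((14984 + 2*I*√10)*(-41193 + (98 - (-2*(-⅕) - 4))))) = 95342/(((14984 + 2*I*√10)*(-41193 + (98 - (⅖ - 4))))) = 95342/(((14984 + 2*I*√10)*(-41193 + (98 - 1*(-18/5))))) = 95342/(((14984 + 2*I*√10)*(-41193 + (98 + 18/5)))) = 95342/(((14984 + 2*I*√10)*(-41193 + 508/5))) = 95342/(((14984 + 2*I*√10)*(-205457/5))) = 95342/(-3078567688/5 - 410914*I*√10/5)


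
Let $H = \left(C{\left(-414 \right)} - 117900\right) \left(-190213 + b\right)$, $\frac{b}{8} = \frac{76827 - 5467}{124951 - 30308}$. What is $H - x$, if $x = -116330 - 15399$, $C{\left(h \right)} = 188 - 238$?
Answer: $\frac{2123319832645797}{94643} \approx 2.2435 \cdot 10^{10}$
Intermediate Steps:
$C{\left(h \right)} = -50$ ($C{\left(h \right)} = 188 - 238 = -50$)
$b = \frac{570880}{94643}$ ($b = 8 \frac{76827 - 5467}{124951 - 30308} = 8 \cdot \frac{71360}{94643} = \frac{570880}{94643} \approx 6.0319$)
$H = \frac{2123307365418050}{94643}$ ($H = \left(-50 - 117900\right) \left(-190213 + \frac{570880}{94643}\right) = \left(-117950\right) \left(- \frac{18001758079}{94643}\right) = \frac{2123307365418050}{94643} \approx 2.2435 \cdot 10^{10}$)
$x = -131729$ ($x = -116330 - 15399 = -131729$)
$H - x = \frac{2123307365418050}{94643} - -131729 = \frac{2123307365418050}{94643} + 131729 = \frac{2123319832645797}{94643}$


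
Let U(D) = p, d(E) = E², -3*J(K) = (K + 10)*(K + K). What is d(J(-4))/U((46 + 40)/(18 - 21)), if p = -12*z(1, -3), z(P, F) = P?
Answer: -64/3 ≈ -21.333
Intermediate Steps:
p = -12 (p = -12*1 = -12)
J(K) = -2*K*(10 + K)/3 (J(K) = -(K + 10)*(K + K)/3 = -(10 + K)*2*K/3 = -2*K*(10 + K)/3)
U(D) = -12
d(J(-4))/U((46 + 40)/(18 - 21)) = (-⅔*(-4)*(10 - 4))²/(-12) = (-⅔*(-4)*6)²*(-1/12) = 16²*(-1/12) = 256*(-1/12) = -64/3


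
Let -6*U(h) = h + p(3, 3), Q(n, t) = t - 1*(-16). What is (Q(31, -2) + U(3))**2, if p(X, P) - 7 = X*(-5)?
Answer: 7921/36 ≈ 220.03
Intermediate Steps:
p(X, P) = 7 - 5*X (p(X, P) = 7 + X*(-5) = 7 - 5*X)
Q(n, t) = 16 + t (Q(n, t) = t + 16 = 16 + t)
U(h) = 4/3 - h/6 (U(h) = -(h + (7 - 5*3))/6 = -(h + (7 - 15))/6 = -(h - 8)/6 = -(-8 + h)/6 = 4/3 - h/6)
(Q(31, -2) + U(3))**2 = ((16 - 2) + (4/3 - 1/6*3))**2 = (14 + (4/3 - 1/2))**2 = (14 + 5/6)**2 = (89/6)**2 = 7921/36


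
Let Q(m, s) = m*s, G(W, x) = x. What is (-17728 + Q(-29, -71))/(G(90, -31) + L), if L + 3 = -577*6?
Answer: 15669/3496 ≈ 4.4820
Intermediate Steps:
L = -3465 (L = -3 - 577*6 = -3 - 3462 = -3465)
(-17728 + Q(-29, -71))/(G(90, -31) + L) = (-17728 - 29*(-71))/(-31 - 3465) = (-17728 + 2059)/(-3496) = -15669*(-1/3496) = 15669/3496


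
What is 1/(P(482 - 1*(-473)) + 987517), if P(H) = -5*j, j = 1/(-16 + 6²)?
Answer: 4/3950067 ≈ 1.0126e-6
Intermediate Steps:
j = 1/20 (j = 1/(-16 + 36) = 1/20 ≈ 0.050000)
P(H) = -¼ (P(H) = -5*1/20 = -¼)
1/(P(482 - 1*(-473)) + 987517) = 1/(-¼ + 987517) = 1/(3950067/4) = 4/3950067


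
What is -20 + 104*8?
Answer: 812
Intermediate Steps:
-20 + 104*8 = -20 + 832 = 812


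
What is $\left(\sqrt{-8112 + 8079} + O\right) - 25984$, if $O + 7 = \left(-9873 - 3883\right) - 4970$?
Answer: $-44717 + i \sqrt{33} \approx -44717.0 + 5.7446 i$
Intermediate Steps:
$O = -18733$ ($O = -7 - 18726 = -18733$)
$\left(\sqrt{-8112 + 8079} + O\right) - 25984 = \left(\sqrt{-8112 + 8079} - 18733\right) - 25984 = \left(\sqrt{-33} - 18733\right) - 25984 = \left(i \sqrt{33} - 18733\right) - 25984 = \left(-18733 + i \sqrt{33}\right) - 25984 = -44717 + i \sqrt{33}$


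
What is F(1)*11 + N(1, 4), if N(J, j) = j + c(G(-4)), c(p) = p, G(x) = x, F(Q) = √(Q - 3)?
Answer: 11*I*√2 ≈ 15.556*I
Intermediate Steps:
F(Q) = √(-3 + Q)
N(J, j) = -4 + j (N(J, j) = j - 4 = -4 + j)
F(1)*11 + N(1, 4) = √(-3 + 1)*11 + (-4 + 4) = √(-2)*11 + 0 = (I*√2)*11 + 0 = 11*I*√2 + 0 = 11*I*√2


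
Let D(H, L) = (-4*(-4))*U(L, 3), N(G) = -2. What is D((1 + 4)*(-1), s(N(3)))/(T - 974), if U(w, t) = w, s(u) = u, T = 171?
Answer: 32/803 ≈ 0.039851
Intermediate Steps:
D(H, L) = 16*L (D(H, L) = (-4*(-4))*L = 16*L)
D((1 + 4)*(-1), s(N(3)))/(T - 974) = (16*(-2))/(171 - 974) = -32/(-803) = -32*(-1/803) = 32/803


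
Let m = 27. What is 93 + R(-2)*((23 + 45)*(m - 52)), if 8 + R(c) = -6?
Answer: 23893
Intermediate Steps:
R(c) = -14 (R(c) = -8 - 6 = -14)
93 + R(-2)*((23 + 45)*(m - 52)) = 93 - 14*(23 + 45)*(27 - 52) = 93 - 952*(-25) = 93 - 14*(-1700) = 93 + 23800 = 23893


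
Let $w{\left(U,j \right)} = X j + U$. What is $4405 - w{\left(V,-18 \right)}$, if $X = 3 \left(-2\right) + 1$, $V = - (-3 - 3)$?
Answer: $4309$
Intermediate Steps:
$V = 6$ ($V = \left(-1\right) \left(-6\right) = 6$)
$X = -5$ ($X = -6 + 1 = -5$)
$w{\left(U,j \right)} = U - 5 j$ ($w{\left(U,j \right)} = - 5 j + U = U - 5 j$)
$4405 - w{\left(V,-18 \right)} = 4405 - \left(6 - -90\right) = 4405 - \left(6 + 90\right) = 4405 - 96 = 4309$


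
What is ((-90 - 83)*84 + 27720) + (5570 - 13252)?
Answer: 5506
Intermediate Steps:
((-90 - 83)*84 + 27720) + (5570 - 13252) = (-173*84 + 27720) - 7682 = (-14532 + 27720) - 7682 = 13188 - 7682 = 5506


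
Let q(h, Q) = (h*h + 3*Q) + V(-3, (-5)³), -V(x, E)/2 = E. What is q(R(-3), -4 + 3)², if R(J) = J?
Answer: 65536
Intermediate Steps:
V(x, E) = -2*E
q(h, Q) = 250 + h² + 3*Q (q(h, Q) = (h*h + 3*Q) - 2*(-5)³ = (h² + 3*Q) - 2*(-125) = (h² + 3*Q) + 250 = 250 + h² + 3*Q)
q(R(-3), -4 + 3)² = (250 + (-3)² + 3*(-4 + 3))² = (250 + 9 + 3*(-1))² = (250 + 9 - 3)² = 256² = 65536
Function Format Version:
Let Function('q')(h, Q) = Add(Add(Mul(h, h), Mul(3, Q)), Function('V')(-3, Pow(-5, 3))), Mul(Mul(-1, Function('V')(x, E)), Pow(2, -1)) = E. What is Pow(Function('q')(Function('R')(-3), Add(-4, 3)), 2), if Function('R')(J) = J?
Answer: 65536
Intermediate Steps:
Function('V')(x, E) = Mul(-2, E)
Function('q')(h, Q) = Add(250, Pow(h, 2), Mul(3, Q)) (Function('q')(h, Q) = Add(Add(Mul(h, h), Mul(3, Q)), Mul(-2, Pow(-5, 3))) = Add(Add(Pow(h, 2), Mul(3, Q)), Mul(-2, -125)) = Add(Add(Pow(h, 2), Mul(3, Q)), 250) = Add(250, Pow(h, 2), Mul(3, Q)))
Pow(Function('q')(Function('R')(-3), Add(-4, 3)), 2) = Pow(Add(250, Pow(-3, 2), Mul(3, Add(-4, 3))), 2) = Pow(Add(250, 9, Mul(3, -1)), 2) = Pow(Add(250, 9, -3), 2) = Pow(256, 2) = 65536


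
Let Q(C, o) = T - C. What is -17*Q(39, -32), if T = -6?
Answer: 765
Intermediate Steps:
Q(C, o) = -6 - C
-17*Q(39, -32) = -17*(-6 - 1*39) = -17*(-6 - 39) = -17*(-45) = 765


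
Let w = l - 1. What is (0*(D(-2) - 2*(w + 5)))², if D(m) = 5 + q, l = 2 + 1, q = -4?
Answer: 0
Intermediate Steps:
l = 3
w = 2 (w = 3 - 1 = 2)
D(m) = 1 (D(m) = 5 - 4 = 1)
(0*(D(-2) - 2*(w + 5)))² = (0*(1 - 2*(2 + 5)))² = (0*(1 - 2*7))² = (0*(1 - 14))² = (0*(-13))² = 0² = 0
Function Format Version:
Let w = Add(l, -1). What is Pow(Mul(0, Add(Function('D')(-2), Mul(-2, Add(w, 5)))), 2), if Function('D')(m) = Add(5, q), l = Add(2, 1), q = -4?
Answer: 0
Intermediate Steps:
l = 3
w = 2 (w = Add(3, -1) = 2)
Function('D')(m) = 1 (Function('D')(m) = Add(5, -4) = 1)
Pow(Mul(0, Add(Function('D')(-2), Mul(-2, Add(w, 5)))), 2) = Pow(Mul(0, Add(1, Mul(-2, Add(2, 5)))), 2) = Pow(Mul(0, Add(1, Mul(-2, 7))), 2) = Pow(Mul(0, Add(1, -14)), 2) = Pow(Mul(0, -13), 2) = Pow(0, 2) = 0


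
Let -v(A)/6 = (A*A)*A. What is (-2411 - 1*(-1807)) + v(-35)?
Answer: 256646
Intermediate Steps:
v(A) = -6*A³ (v(A) = -6*A*A*A = -6*A²*A = -6*A³)
(-2411 - 1*(-1807)) + v(-35) = (-2411 - 1*(-1807)) - 6*(-35)³ = (-2411 + 1807) - 6*(-42875) = -604 + 257250 = 256646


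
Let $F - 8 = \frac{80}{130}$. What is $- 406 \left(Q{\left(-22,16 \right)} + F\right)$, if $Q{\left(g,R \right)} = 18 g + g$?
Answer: $\frac{2160732}{13} \approx 1.6621 \cdot 10^{5}$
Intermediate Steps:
$F = \frac{112}{13}$ ($F = 8 + \frac{80}{130} = 8 + 80 \cdot \frac{1}{130} = 8 + \frac{8}{13} = \frac{112}{13} \approx 8.6154$)
$Q{\left(g,R \right)} = 19 g$
$- 406 \left(Q{\left(-22,16 \right)} + F\right) = - 406 \left(19 \left(-22\right) + \frac{112}{13}\right) = - 406 \left(-418 + \frac{112}{13}\right) = \left(-406\right) \left(- \frac{5322}{13}\right) = \frac{2160732}{13}$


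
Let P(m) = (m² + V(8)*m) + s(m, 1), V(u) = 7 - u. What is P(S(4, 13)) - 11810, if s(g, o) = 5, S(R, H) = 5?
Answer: -11785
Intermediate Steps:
P(m) = 5 + m² - m (P(m) = (m² + (7 - 1*8)*m) + 5 = (m² + (7 - 8)*m) + 5 = (m² - m) + 5 = 5 + m² - m)
P(S(4, 13)) - 11810 = (5 + 5² - 1*5) - 11810 = (5 + 25 - 5) - 11810 = 25 - 11810 = -11785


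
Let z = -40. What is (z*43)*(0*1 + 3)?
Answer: -5160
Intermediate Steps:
(z*43)*(0*1 + 3) = (-40*43)*(0*1 + 3) = -1720*(0 + 3) = -1720*3 = -5160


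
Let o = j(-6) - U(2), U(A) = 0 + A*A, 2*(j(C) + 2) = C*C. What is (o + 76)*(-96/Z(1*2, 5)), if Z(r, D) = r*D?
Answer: -4224/5 ≈ -844.80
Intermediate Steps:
j(C) = -2 + C**2/2 (j(C) = -2 + (C*C)/2 = -2 + C**2/2)
U(A) = A**2 (U(A) = 0 + A**2 = A**2)
Z(r, D) = D*r
o = 12 (o = (-2 + (1/2)*(-6)**2) - 1*2**2 = (-2 + (1/2)*36) - 1*4 = (-2 + 18) - 4 = 16 - 4 = 12)
(o + 76)*(-96/Z(1*2, 5)) = (12 + 76)*(-96/(5*(1*2))) = 88*(-96/(5*2)) = 88*(-96/10) = 88*(-96*1/10) = 88*(-48/5) = -4224/5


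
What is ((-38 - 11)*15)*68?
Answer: -49980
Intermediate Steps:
((-38 - 11)*15)*68 = -49*15*68 = -735*68 = -49980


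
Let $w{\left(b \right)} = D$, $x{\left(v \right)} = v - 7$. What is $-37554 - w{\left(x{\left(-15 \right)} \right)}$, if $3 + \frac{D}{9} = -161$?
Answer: $-36078$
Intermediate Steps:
$x{\left(v \right)} = -7 + v$ ($x{\left(v \right)} = v - 7 = -7 + v$)
$D = -1476$ ($D = -27 + 9 \left(-161\right) = -27 - 1449 = -1476$)
$w{\left(b \right)} = -1476$
$-37554 - w{\left(x{\left(-15 \right)} \right)} = -37554 - -1476 = -37554 + 1476 = -36078$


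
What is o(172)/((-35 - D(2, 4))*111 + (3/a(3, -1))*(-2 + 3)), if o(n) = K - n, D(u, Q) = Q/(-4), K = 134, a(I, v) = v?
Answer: 38/3777 ≈ 0.010061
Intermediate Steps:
D(u, Q) = -Q/4 (D(u, Q) = Q*(-¼) = -Q/4)
o(n) = 134 - n
o(172)/((-35 - D(2, 4))*111 + (3/a(3, -1))*(-2 + 3)) = (134 - 1*172)/((-35 - (-1)*4/4)*111 + (3/(-1))*(-2 + 3)) = (134 - 172)/((-35 - 1*(-1))*111 + (3*(-1))*1) = -38/((-35 + 1)*111 - 3*1) = -38/(-34*111 - 3) = -38/(-3774 - 3) = -38/(-3777) = -38*(-1/3777) = 38/3777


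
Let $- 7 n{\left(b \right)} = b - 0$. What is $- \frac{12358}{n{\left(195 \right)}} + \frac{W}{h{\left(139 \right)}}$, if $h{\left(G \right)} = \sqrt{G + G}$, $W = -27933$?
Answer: $\frac{86506}{195} - \frac{27933 \sqrt{278}}{278} \approx -1231.7$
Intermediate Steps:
$h{\left(G \right)} = \sqrt{2} \sqrt{G}$ ($h{\left(G \right)} = \sqrt{2 G} = \sqrt{2} \sqrt{G}$)
$n{\left(b \right)} = - \frac{b}{7}$ ($n{\left(b \right)} = - \frac{b - 0}{7} = - \frac{b + 0}{7} = - \frac{b}{7}$)
$- \frac{12358}{n{\left(195 \right)}} + \frac{W}{h{\left(139 \right)}} = - \frac{12358}{\left(- \frac{1}{7}\right) 195} - \frac{27933}{\sqrt{2} \sqrt{139}} = - \frac{12358}{- \frac{195}{7}} - \frac{27933}{\sqrt{278}} = \left(-12358\right) \left(- \frac{7}{195}\right) - 27933 \frac{\sqrt{278}}{278} = \frac{86506}{195} - \frac{27933 \sqrt{278}}{278}$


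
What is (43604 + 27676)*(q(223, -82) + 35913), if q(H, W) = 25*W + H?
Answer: 2429650080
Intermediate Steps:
q(H, W) = H + 25*W
(43604 + 27676)*(q(223, -82) + 35913) = (43604 + 27676)*((223 + 25*(-82)) + 35913) = 71280*((223 - 2050) + 35913) = 71280*(-1827 + 35913) = 71280*34086 = 2429650080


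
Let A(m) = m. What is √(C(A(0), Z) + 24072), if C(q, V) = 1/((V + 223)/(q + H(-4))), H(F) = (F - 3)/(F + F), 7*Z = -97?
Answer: √51593430279/1464 ≈ 155.15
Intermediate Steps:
Z = -97/7 (Z = (⅐)*(-97) = -97/7 ≈ -13.857)
H(F) = (-3 + F)/(2*F) (H(F) = (-3 + F)/((2*F)) = (-3 + F)*(1/(2*F)) = (-3 + F)/(2*F))
C(q, V) = (7/8 + q)/(223 + V) (C(q, V) = 1/((V + 223)/(q + (½)*(-3 - 4)/(-4))) = 1/((223 + V)/(q + (½)*(-¼)*(-7))) = 1/((223 + V)/(q + 7/8)) = 1/((223 + V)/(7/8 + q)) = (7/8 + q)/(223 + V))
√(C(A(0), Z) + 24072) = √((7/8 + 0)/(223 - 97/7) + 24072) = √((7/8)/(1464/7) + 24072) = √((7/1464)*(7/8) + 24072) = √(49/11712 + 24072) = √(281931313/11712) = √51593430279/1464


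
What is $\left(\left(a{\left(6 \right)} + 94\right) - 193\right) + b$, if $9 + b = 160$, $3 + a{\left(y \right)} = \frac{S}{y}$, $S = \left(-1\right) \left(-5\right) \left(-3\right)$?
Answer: $\frac{93}{2} \approx 46.5$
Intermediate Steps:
$S = -15$ ($S = 5 \left(-3\right) = -15$)
$a{\left(y \right)} = -3 - \frac{15}{y}$
$b = 151$ ($b = -9 + 160 = 151$)
$\left(\left(a{\left(6 \right)} + 94\right) - 193\right) + b = \left(\left(\left(-3 - \frac{15}{6}\right) + 94\right) - 193\right) + 151 = \left(\left(\left(-3 - \frac{5}{2}\right) + 94\right) - 193\right) + 151 = \left(\left(- \frac{11}{2} + 94\right) - 193\right) + 151 = \left(\frac{177}{2} - 193\right) + 151 = - \frac{209}{2} + 151 = \frac{93}{2}$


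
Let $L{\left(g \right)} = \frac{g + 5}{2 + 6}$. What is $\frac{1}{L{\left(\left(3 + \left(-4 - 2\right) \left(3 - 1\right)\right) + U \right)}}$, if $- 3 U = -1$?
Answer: $- \frac{24}{11} \approx -2.1818$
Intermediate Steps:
$U = \frac{1}{3}$ ($U = \left(- \frac{1}{3}\right) \left(-1\right) = \frac{1}{3} \approx 0.33333$)
$L{\left(g \right)} = \frac{5}{8} + \frac{g}{8}$ ($L{\left(g \right)} = \frac{5 + g}{8} = \left(5 + g\right) \frac{1}{8} = \frac{5}{8} + \frac{g}{8}$)
$\frac{1}{L{\left(\left(3 + \left(-4 - 2\right) \left(3 - 1\right)\right) + U \right)}} = \frac{1}{\frac{5}{8} + \frac{\left(3 + \left(-4 - 2\right) \left(3 - 1\right)\right) + \frac{1}{3}}{8}} = \frac{1}{\frac{5}{8} + \frac{\left(3 - 12\right) + \frac{1}{3}}{8}} = \frac{1}{\frac{5}{8} + \frac{-9 + \frac{1}{3}}{8}} = \frac{1}{\frac{5}{8} + \frac{1}{8} \left(- \frac{26}{3}\right)} = \frac{1}{\frac{5}{8} - \frac{13}{12}} = \frac{1}{- \frac{11}{24}} = - \frac{24}{11}$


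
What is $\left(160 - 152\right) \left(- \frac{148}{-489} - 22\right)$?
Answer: $- \frac{84880}{489} \approx -173.58$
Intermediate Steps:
$\left(160 - 152\right) \left(- \frac{148}{-489} - 22\right) = 8 \left(\left(-148\right) \left(- \frac{1}{489}\right) - 22\right) = 8 \left(\frac{148}{489} - 22\right) = 8 \left(- \frac{10610}{489}\right) = - \frac{84880}{489}$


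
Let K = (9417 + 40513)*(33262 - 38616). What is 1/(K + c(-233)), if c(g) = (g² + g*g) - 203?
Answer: -1/267216845 ≈ -3.7423e-9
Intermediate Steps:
K = -267325220 (K = 49930*(-5354) = -267325220)
c(g) = -203 + 2*g² (c(g) = (g² + g²) - 203 = 2*g² - 203 = -203 + 2*g²)
1/(K + c(-233)) = 1/(-267325220 + (-203 + 2*(-233)²)) = 1/(-267325220 + (-203 + 2*54289)) = 1/(-267325220 + (-203 + 108578)) = 1/(-267325220 + 108375) = 1/(-267216845) = -1/267216845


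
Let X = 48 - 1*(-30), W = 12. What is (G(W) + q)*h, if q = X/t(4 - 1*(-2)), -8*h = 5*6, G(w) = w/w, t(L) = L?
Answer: -105/2 ≈ -52.500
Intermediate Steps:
G(w) = 1
h = -15/4 (h = -5*6/8 = -⅛*30 = -15/4 ≈ -3.7500)
X = 78 (X = 48 + 30 = 78)
q = 13 (q = 78/(4 - 1*(-2)) = 78/(4 + 2) = 78/6 = 78*(⅙) = 13)
(G(W) + q)*h = (1 + 13)*(-15/4) = 14*(-15/4) = -105/2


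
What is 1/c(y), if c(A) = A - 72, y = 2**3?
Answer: -1/64 ≈ -0.015625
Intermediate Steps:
y = 8
c(A) = -72 + A
1/c(y) = 1/(-72 + 8) = 1/(-64) = -1/64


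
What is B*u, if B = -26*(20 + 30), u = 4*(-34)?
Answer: 176800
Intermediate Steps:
u = -136
B = -1300 (B = -26*50 = -1300)
B*u = -1300*(-136) = 176800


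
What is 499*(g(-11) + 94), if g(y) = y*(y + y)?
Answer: 167664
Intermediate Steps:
g(y) = 2*y² (g(y) = y*(2*y) = 2*y²)
499*(g(-11) + 94) = 499*(2*(-11)² + 94) = 499*(2*121 + 94) = 499*(242 + 94) = 499*336 = 167664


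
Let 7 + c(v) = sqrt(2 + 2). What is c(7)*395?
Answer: -1975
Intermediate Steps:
c(v) = -5 (c(v) = -7 + sqrt(2 + 2) = -7 + sqrt(4) = -7 + 2 = -5)
c(7)*395 = -5*395 = -1975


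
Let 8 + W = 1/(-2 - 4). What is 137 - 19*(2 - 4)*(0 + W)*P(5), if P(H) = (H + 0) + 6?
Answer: -9830/3 ≈ -3276.7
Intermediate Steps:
W = -49/6 (W = -8 + 1/(-2 - 4) = -8 + 1/(-6) = -8 - 1/6 = -49/6 ≈ -8.1667)
P(H) = 6 + H (P(H) = H + 6 = 6 + H)
137 - 19*(2 - 4)*(0 + W)*P(5) = 137 - 19*(2 - 4)*(0 - 49/6)*(6 + 5) = 137 - (-38)*(-49/6*11) = 137 - (-38)*(-539)/6 = 137 - 19*539/3 = 137 - 10241/3 = -9830/3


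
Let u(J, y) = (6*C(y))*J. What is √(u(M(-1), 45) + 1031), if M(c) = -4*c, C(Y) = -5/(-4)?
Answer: √1061 ≈ 32.573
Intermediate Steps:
C(Y) = 5/4 (C(Y) = -5*(-¼) = 5/4)
u(J, y) = 15*J/2 (u(J, y) = (6*(5/4))*J = 15*J/2)
√(u(M(-1), 45) + 1031) = √(15*(-4*(-1))/2 + 1031) = √((15/2)*4 + 1031) = √(30 + 1031) = √1061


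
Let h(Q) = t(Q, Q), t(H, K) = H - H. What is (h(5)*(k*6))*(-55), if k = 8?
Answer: 0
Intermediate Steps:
t(H, K) = 0
h(Q) = 0
(h(5)*(k*6))*(-55) = (0*(8*6))*(-55) = (0*48)*(-55) = 0*(-55) = 0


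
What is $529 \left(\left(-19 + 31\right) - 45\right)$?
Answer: $-17457$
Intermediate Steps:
$529 \left(\left(-19 + 31\right) - 45\right) = 529 \left(12 - 45\right) = 529 \left(-33\right) = -17457$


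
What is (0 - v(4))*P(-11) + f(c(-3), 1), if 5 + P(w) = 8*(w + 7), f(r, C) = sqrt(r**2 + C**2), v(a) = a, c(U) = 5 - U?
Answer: 148 + sqrt(65) ≈ 156.06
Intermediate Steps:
f(r, C) = sqrt(C**2 + r**2)
P(w) = 51 + 8*w (P(w) = -5 + 8*(w + 7) = -5 + 8*(7 + w) = -5 + (56 + 8*w) = 51 + 8*w)
(0 - v(4))*P(-11) + f(c(-3), 1) = (0 - 1*4)*(51 + 8*(-11)) + sqrt(1**2 + (5 - 1*(-3))**2) = (0 - 4)*(51 - 88) + sqrt(1 + (5 + 3)**2) = -4*(-37) + sqrt(1 + 8**2) = 148 + sqrt(1 + 64) = 148 + sqrt(65)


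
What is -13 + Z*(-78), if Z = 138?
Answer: -10777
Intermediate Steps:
-13 + Z*(-78) = -13 + 138*(-78) = -13 - 10764 = -10777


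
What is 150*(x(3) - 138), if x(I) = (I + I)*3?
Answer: -18000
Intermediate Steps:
x(I) = 6*I (x(I) = (2*I)*3 = 6*I)
150*(x(3) - 138) = 150*(6*3 - 138) = 150*(18 - 138) = 150*(-120) = -18000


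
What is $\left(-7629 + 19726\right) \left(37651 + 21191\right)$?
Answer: $711811674$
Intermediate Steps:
$\left(-7629 + 19726\right) \left(37651 + 21191\right) = 12097 \cdot 58842 = 711811674$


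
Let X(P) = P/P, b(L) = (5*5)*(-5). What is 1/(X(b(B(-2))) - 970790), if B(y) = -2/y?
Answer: -1/970789 ≈ -1.0301e-6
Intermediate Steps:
b(L) = -125 (b(L) = 25*(-5) = -125)
X(P) = 1
1/(X(b(B(-2))) - 970790) = 1/(1 - 970790) = 1/(-970789) = -1/970789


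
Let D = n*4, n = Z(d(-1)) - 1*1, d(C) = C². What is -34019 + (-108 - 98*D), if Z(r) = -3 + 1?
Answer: -32951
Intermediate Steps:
Z(r) = -2
n = -3 (n = -2 - 1*1 = -2 - 1 = -3)
D = -12 (D = -3*4 = -12)
-34019 + (-108 - 98*D) = -34019 + (-108 - 98*(-12)) = -34019 + (-108 + 1176) = -34019 + 1068 = -32951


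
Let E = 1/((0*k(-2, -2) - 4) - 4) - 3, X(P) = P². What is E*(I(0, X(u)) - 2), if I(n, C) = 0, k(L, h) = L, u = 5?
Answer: 25/4 ≈ 6.2500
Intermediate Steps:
E = -25/8 (E = 1/((0*(-2) - 4) - 4) - 3 = 1/((0 - 4) - 4) - 3 = 1/(-4 - 4) - 3 = 1/(-8) - 3 = -⅛ - 3 = -25/8 ≈ -3.1250)
E*(I(0, X(u)) - 2) = -25*(0 - 2)/8 = -25/8*(-2) = 25/4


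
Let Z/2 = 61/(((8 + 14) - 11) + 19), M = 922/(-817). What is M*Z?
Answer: -56242/12255 ≈ -4.5893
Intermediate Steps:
M = -922/817 (M = 922*(-1/817) = -922/817 ≈ -1.1285)
Z = 61/15 (Z = 2*(61/(((8 + 14) - 11) + 19)) = 2*(61/((22 - 11) + 19)) = 2*(61/(11 + 19)) = 2*(61/30) = 61/15 ≈ 4.0667)
M*Z = -922/817*61/15 = -56242/12255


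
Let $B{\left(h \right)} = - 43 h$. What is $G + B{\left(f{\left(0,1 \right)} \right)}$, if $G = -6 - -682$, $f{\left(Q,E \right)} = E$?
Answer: $633$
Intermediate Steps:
$G = 676$ ($G = -6 + 682 = 676$)
$G + B{\left(f{\left(0,1 \right)} \right)} = 676 - 43 = 633$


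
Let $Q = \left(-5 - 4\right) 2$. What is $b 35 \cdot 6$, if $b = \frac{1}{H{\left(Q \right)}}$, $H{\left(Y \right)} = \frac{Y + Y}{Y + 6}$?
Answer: $70$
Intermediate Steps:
$Q = -18$ ($Q = \left(-9\right) 2 = -18$)
$H{\left(Y \right)} = \frac{2 Y}{6 + Y}$
$b = \frac{1}{3}$ ($b = \frac{1}{2 \left(-18\right) \frac{1}{6 - 18}} = \frac{1}{2 \left(-18\right) \frac{1}{-12}} = \frac{1}{2 \left(-18\right) \left(- \frac{1}{12}\right)} = \frac{1}{3} \approx 0.33333$)
$b 35 \cdot 6 = \frac{1}{3} \cdot 35 \cdot 6 = \frac{35}{3} \cdot 6 = 70$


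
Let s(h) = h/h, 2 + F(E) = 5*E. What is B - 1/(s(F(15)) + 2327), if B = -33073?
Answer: -76993945/2328 ≈ -33073.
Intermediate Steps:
F(E) = -2 + 5*E
s(h) = 1
B - 1/(s(F(15)) + 2327) = -33073 - 1/(1 + 2327) = -33073 - 1/2328 = -76993945/2328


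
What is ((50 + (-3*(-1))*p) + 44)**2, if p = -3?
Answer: 7225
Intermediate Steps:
((50 + (-3*(-1))*p) + 44)**2 = ((50 - 3*(-1)*(-3)) + 44)**2 = ((50 + 3*(-3)) + 44)**2 = ((50 - 9) + 44)**2 = (41 + 44)**2 = 85**2 = 7225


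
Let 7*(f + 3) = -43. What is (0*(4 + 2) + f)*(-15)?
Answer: 960/7 ≈ 137.14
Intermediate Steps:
f = -64/7 (f = -3 + (1/7)*(-43) = -3 - 43/7 = -64/7 ≈ -9.1429)
(0*(4 + 2) + f)*(-15) = (0*(4 + 2) - 64/7)*(-15) = (0*6 - 64/7)*(-15) = (0 - 64/7)*(-15) = -64/7*(-15) = 960/7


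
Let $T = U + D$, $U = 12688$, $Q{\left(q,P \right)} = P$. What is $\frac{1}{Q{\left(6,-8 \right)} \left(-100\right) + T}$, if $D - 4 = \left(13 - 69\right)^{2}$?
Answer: $\frac{1}{16628} \approx 6.014 \cdot 10^{-5}$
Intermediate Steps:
$D = 3140$ ($D = 4 + \left(13 - 69\right)^{2} = 4 + \left(-56\right)^{2} = 4 + 3136 = 3140$)
$T = 15828$ ($T = 12688 + 3140 = 15828$)
$\frac{1}{Q{\left(6,-8 \right)} \left(-100\right) + T} = \frac{1}{\left(-8\right) \left(-100\right) + 15828} = \frac{1}{800 + 15828} = \frac{1}{16628}$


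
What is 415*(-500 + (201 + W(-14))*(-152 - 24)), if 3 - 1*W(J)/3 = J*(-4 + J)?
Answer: 39672340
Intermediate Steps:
W(J) = 9 - 3*J*(-4 + J)
415*(-500 + (201 + W(-14))*(-152 - 24)) = 415*(-500 + (201 + (9 - 3*(-14)² + 12*(-14)))*(-152 - 24)) = 415*(-500 + (201 + (9 - 3*196 - 168))*(-176)) = 415*(-500 + (201 + (9 - 588 - 168))*(-176)) = 415*(-500 + (201 - 747)*(-176)) = 415*(-500 - 546*(-176)) = 415*(-500 + 96096) = 415*95596 = 39672340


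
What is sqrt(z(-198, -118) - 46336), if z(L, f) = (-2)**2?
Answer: 18*I*sqrt(143) ≈ 215.25*I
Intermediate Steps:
z(L, f) = 4
sqrt(z(-198, -118) - 46336) = sqrt(4 - 46336) = sqrt(-46332) = 18*I*sqrt(143)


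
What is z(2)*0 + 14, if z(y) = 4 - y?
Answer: 14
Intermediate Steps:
z(2)*0 + 14 = (4 - 1*2)*0 + 14 = (4 - 2)*0 + 14 = 2*0 + 14 = 0 + 14 = 14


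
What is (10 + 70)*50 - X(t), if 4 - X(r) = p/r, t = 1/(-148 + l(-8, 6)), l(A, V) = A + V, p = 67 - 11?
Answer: -4404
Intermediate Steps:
p = 56
t = -1/150 (t = 1/(-148 + (-8 + 6)) = 1/(-148 - 2) = 1/(-150) = -1/150 ≈ -0.0066667)
X(r) = 4 - 56/r
(10 + 70)*50 - X(t) = (10 + 70)*50 - (4 - 56/(-1/150)) = 80*50 - (4 - 56*(-150)) = 4000 - (4 + 8400) = 4000 - 1*8404 = 4000 - 8404 = -4404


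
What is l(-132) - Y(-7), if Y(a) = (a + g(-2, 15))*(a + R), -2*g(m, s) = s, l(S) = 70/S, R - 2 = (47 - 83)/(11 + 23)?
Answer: -49583/561 ≈ -88.383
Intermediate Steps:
R = 16/17 (R = 2 + (47 - 83)/(11 + 23) = 2 - 36/34 = 2 - 36*1/34 = 2 - 18/17 = 16/17 ≈ 0.94118)
g(m, s) = -s/2
Y(a) = (-15/2 + a)*(16/17 + a) (Y(a) = (a - ½*15)*(a + 16/17) = (a - 15/2)*(16/17 + a) = (-15/2 + a)*(16/17 + a))
l(-132) - Y(-7) = 70/(-132) - (-120/17 + (-7)² - 223/34*(-7)) = 70*(-1/132) - (-120/17 + 49 + 1561/34) = -35/66 - 1*2987/34 = -35/66 - 2987/34 = -49583/561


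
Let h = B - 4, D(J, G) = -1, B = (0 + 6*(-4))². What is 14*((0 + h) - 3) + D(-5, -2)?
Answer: 7965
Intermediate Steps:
B = 576 (B = (0 - 24)² = (-24)² = 576)
h = 572 (h = 576 - 4 = 572)
14*((0 + h) - 3) + D(-5, -2) = 14*((0 + 572) - 3) - 1 = 14*(572 - 3) - 1 = 14*569 - 1 = 7966 - 1 = 7965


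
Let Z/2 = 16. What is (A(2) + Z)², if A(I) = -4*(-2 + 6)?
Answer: 256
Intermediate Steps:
A(I) = -16 (A(I) = -4*4 = -16)
Z = 32 (Z = 2*16 = 32)
(A(2) + Z)² = (-16 + 32)² = 16² = 256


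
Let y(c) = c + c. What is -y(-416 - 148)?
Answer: 1128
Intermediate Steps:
y(c) = 2*c
-y(-416 - 148) = -2*(-416 - 148) = -2*(-564) = -1*(-1128) = 1128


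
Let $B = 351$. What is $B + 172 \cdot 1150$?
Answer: $198151$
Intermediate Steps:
$B + 172 \cdot 1150 = 351 + 172 \cdot 1150 = 351 + 197800 = 198151$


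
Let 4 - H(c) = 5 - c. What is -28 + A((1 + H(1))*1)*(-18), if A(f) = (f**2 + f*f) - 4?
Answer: 8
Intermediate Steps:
H(c) = -1 + c (H(c) = 4 - (5 - c) = 4 + (-5 + c) = -1 + c)
A(f) = -4 + 2*f**2 (A(f) = (f**2 + f**2) - 4 = 2*f**2 - 4 = -4 + 2*f**2)
-28 + A((1 + H(1))*1)*(-18) = -28 + (-4 + 2*((1 + (-1 + 1))*1)**2)*(-18) = -28 + (-4 + 2*((1 + 0)*1)**2)*(-18) = -28 + (-4 + 2*(1*1)**2)*(-18) = -28 + (-4 + 2*1**2)*(-18) = -28 + (-4 + 2*1)*(-18) = -28 + (-4 + 2)*(-18) = -28 - 2*(-18) = -28 + 36 = 8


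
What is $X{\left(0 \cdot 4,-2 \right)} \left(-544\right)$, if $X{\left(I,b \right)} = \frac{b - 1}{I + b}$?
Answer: $-816$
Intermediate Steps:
$X{\left(I,b \right)} = \frac{-1 + b}{I + b}$
$X{\left(0 \cdot 4,-2 \right)} \left(-544\right) = \frac{-1 - 2}{0 \cdot 4 - 2} \left(-544\right) = \frac{1}{0 - 2} \left(-3\right) \left(-544\right) = \frac{1}{-2} \left(-3\right) \left(-544\right) = \left(- \frac{1}{2}\right) \left(-3\right) \left(-544\right) = \frac{3}{2} \left(-544\right) = -816$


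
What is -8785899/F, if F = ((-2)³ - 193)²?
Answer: -976211/4489 ≈ -217.47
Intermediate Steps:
F = 40401 (F = (-8 - 193)² = (-201)² = 40401)
-8785899/F = -8785899/40401 = -8785899*1/40401 = -976211/4489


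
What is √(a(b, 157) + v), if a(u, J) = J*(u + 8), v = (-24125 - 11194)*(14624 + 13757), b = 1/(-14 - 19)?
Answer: 4*I*√68224984773/33 ≈ 31661.0*I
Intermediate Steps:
b = -1/33 (b = 1/(-33) = -1/33 ≈ -0.030303)
v = -1002388539 (v = -35319*28381 = -1002388539)
a(u, J) = J*(8 + u)
√(a(b, 157) + v) = √(157*(8 - 1/33) - 1002388539) = √(157*(263/33) - 1002388539) = √(41291/33 - 1002388539) = √(-33078780496/33) = 4*I*√68224984773/33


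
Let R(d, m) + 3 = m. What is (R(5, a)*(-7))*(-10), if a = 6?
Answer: 210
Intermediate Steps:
R(d, m) = -3 + m
(R(5, a)*(-7))*(-10) = ((-3 + 6)*(-7))*(-10) = (3*(-7))*(-10) = -21*(-10) = 210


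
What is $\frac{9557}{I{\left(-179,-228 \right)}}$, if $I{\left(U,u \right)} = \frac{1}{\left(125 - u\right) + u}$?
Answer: $1194625$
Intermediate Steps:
$I{\left(U,u \right)} = \frac{1}{125}$
$\frac{9557}{I{\left(-179,-228 \right)}} = 9557 \frac{1}{\frac{1}{125}} = 9557 \cdot 125 = 1194625$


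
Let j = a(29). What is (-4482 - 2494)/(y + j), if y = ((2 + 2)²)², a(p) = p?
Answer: -6976/285 ≈ -24.477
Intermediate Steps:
j = 29
y = 256 (y = (4²)² = 16² = 256)
(-4482 - 2494)/(y + j) = (-4482 - 2494)/(256 + 29) = -6976/285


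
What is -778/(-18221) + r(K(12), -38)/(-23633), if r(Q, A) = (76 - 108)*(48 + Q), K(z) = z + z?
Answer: 60367658/430616893 ≈ 0.14019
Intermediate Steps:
K(z) = 2*z
r(Q, A) = -1536 - 32*Q (r(Q, A) = -32*(48 + Q) = -1536 - 32*Q)
-778/(-18221) + r(K(12), -38)/(-23633) = -778/(-18221) + (-1536 - 64*12)/(-23633) = -778*(-1/18221) + (-1536 - 32*24)*(-1/23633) = 778/18221 + (-1536 - 768)*(-1/23633) = 778/18221 - 2304*(-1/23633) = 778/18221 + 2304/23633 = 60367658/430616893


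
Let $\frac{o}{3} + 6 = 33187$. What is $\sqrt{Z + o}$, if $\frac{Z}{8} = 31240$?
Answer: $\sqrt{349463} \approx 591.15$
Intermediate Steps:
$o = 99543$ ($o = -18 + 3 \cdot 33187 = -18 + 99561 = 99543$)
$Z = 249920$ ($Z = 8 \cdot 31240 = 249920$)
$\sqrt{Z + o} = \sqrt{249920 + 99543} = \sqrt{349463}$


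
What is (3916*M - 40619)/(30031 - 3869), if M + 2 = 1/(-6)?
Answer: -147311/78486 ≈ -1.8769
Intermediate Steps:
M = -13/6 (M = -2 + 1/(-6) = -2 + 1*(-⅙) = -2 - ⅙ = -13/6 ≈ -2.1667)
(3916*M - 40619)/(30031 - 3869) = (3916*(-13/6) - 40619)/(30031 - 3869) = (-25454/3 - 40619)/26162 = -147311/3*1/26162 = -147311/78486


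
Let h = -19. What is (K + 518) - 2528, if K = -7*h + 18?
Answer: -1859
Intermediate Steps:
K = 151 (K = -7*(-19) + 18 = 133 + 18 = 151)
(K + 518) - 2528 = (151 + 518) - 2528 = 669 - 2528 = -1859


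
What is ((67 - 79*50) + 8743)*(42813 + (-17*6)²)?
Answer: 258634620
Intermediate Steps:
((67 - 79*50) + 8743)*(42813 + (-17*6)²) = ((67 - 3950) + 8743)*(42813 + (-102)²) = (-3883 + 8743)*(42813 + 10404) = 4860*53217 = 258634620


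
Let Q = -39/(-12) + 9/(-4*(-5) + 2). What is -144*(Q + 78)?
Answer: -129348/11 ≈ -11759.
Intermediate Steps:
Q = 161/44 (Q = -39*(-1/12) + 9/(20 + 2) = 13/4 + 9/22 = 161/44 ≈ 3.6591)
-144*(Q + 78) = -144*(161/44 + 78) = -144*3593/44 = -129348/11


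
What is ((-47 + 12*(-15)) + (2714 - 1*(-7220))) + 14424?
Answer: 24131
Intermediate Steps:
((-47 + 12*(-15)) + (2714 - 1*(-7220))) + 14424 = ((-47 - 180) + (2714 + 7220)) + 14424 = (-227 + 9934) + 14424 = 9707 + 14424 = 24131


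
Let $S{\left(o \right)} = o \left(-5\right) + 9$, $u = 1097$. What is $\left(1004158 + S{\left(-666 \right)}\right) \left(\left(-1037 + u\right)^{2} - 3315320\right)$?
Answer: $-3336547964840$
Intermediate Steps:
$S{\left(o \right)} = 9 - 5 o$ ($S{\left(o \right)} = - 5 o + 9 = 9 - 5 o$)
$\left(1004158 + S{\left(-666 \right)}\right) \left(\left(-1037 + u\right)^{2} - 3315320\right) = \left(1004158 + \left(9 - -3330\right)\right) \left(\left(-1037 + 1097\right)^{2} - 3315320\right) = \left(1004158 + \left(9 + 3330\right)\right) \left(60^{2} - 3315320\right) = \left(1004158 + 3339\right) \left(3600 - 3315320\right) = 1007497 \left(-3311720\right) = -3336547964840$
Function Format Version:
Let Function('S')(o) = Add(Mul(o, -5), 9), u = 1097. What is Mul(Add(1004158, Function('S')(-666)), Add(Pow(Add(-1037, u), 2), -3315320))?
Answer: -3336547964840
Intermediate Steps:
Function('S')(o) = Add(9, Mul(-5, o)) (Function('S')(o) = Add(Mul(-5, o), 9) = Add(9, Mul(-5, o)))
Mul(Add(1004158, Function('S')(-666)), Add(Pow(Add(-1037, u), 2), -3315320)) = Mul(Add(1004158, Add(9, Mul(-5, -666))), Add(Pow(Add(-1037, 1097), 2), -3315320)) = Mul(Add(1004158, Add(9, 3330)), Add(Pow(60, 2), -3315320)) = Mul(Add(1004158, 3339), Add(3600, -3315320)) = Mul(1007497, -3311720) = -3336547964840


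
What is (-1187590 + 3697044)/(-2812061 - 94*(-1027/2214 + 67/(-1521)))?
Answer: -234738091341/263039937974 ≈ -0.89240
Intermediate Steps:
(-1187590 + 3697044)/(-2812061 - 94*(-1027/2214 + 67/(-1521))) = 2509454/(-2812061 - 94*(-1027*1/2214 + 67*(-1/1521))) = 2509454/(-2812061 - 94*(-1027/2214 - 67/1521)) = 2509454/(-2812061 - 94*(-190045/374166)) = 2509454/(-2812061 + 8932115/187083) = 2509454/(-526079875948/187083) = 2509454*(-187083/526079875948) = -234738091341/263039937974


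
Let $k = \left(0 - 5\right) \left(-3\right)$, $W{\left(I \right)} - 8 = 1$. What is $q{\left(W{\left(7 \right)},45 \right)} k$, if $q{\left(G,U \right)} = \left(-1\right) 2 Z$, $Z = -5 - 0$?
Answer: $150$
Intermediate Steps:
$Z = -5$ ($Z = -5 + 0 = -5$)
$W{\left(I \right)} = 9$ ($W{\left(I \right)} = 8 + 1 = 9$)
$k = 15$ ($k = \left(-5\right) \left(-3\right) = 15$)
$q{\left(G,U \right)} = 10$ ($q{\left(G,U \right)} = \left(-1\right) 2 \left(-5\right) = \left(-2\right) \left(-5\right) = 10$)
$q{\left(W{\left(7 \right)},45 \right)} k = 10 \cdot 15 = 150$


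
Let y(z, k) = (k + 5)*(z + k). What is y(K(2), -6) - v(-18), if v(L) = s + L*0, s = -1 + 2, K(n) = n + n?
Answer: 1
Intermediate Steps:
K(n) = 2*n
y(z, k) = (5 + k)*(k + z)
s = 1
v(L) = 1 (v(L) = 1 + L*0 = 1 + 0 = 1)
y(K(2), -6) - v(-18) = ((-6)² + 5*(-6) + 5*(2*2) - 12*2) - 1*1 = (36 - 30 + 5*4 - 6*4) - 1 = (36 - 30 + 20 - 24) - 1 = 2 - 1 = 1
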